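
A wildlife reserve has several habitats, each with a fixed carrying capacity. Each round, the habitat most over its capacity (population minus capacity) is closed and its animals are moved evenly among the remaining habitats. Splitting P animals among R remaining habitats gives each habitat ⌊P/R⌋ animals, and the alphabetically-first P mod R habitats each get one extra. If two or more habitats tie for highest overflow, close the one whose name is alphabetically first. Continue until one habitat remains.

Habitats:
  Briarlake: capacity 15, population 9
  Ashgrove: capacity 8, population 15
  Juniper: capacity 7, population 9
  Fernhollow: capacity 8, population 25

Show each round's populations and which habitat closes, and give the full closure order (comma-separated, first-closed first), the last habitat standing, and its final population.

Closure order: Fernhollow, Ashgrove, Juniper
Last habitat: Briarlake with 58 animals

Round 1: Ashgrove=15 Briarlake=9 Fernhollow=25 Juniper=9 → close Fernhollow (overflow 17)
  25÷3 = 8 each, +1 to first 1
Round 2: Ashgrove=24 Briarlake=17 Juniper=17 → close Ashgrove (overflow 16)
  24÷2 = 12 each, +1 to first 0
Round 3: Briarlake=29 Juniper=29 → close Juniper (overflow 22)
  29÷1 = 29 each, +1 to first 0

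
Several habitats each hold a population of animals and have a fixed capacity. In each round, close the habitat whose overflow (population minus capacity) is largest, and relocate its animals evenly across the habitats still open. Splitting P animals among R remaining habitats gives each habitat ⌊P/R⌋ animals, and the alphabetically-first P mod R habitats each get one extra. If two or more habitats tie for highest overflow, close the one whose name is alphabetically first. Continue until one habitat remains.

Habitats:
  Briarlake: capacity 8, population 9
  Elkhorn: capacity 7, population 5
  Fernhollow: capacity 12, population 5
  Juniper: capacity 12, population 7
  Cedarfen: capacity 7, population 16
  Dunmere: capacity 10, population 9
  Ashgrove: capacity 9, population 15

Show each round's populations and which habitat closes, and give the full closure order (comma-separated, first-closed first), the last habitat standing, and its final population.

Round 1: Ashgrove=15 Briarlake=9 Cedarfen=16 Dunmere=9 Elkhorn=5 Fernhollow=5 Juniper=7 → close Cedarfen (overflow 9)
  16÷6 = 2 each, +1 to first 4
Round 2: Ashgrove=18 Briarlake=12 Dunmere=12 Elkhorn=8 Fernhollow=7 Juniper=9 → close Ashgrove (overflow 9)
  18÷5 = 3 each, +1 to first 3
Round 3: Briarlake=16 Dunmere=16 Elkhorn=12 Fernhollow=10 Juniper=12 → close Briarlake (overflow 8)
  16÷4 = 4 each, +1 to first 0
Round 4: Dunmere=20 Elkhorn=16 Fernhollow=14 Juniper=16 → close Dunmere (overflow 10)
  20÷3 = 6 each, +1 to first 2
Round 5: Elkhorn=23 Fernhollow=21 Juniper=22 → close Elkhorn (overflow 16)
  23÷2 = 11 each, +1 to first 1
Round 6: Fernhollow=33 Juniper=33 → close Fernhollow (overflow 21)
  33÷1 = 33 each, +1 to first 0

Closure order: Cedarfen, Ashgrove, Briarlake, Dunmere, Elkhorn, Fernhollow
Last habitat: Juniper with 66 animals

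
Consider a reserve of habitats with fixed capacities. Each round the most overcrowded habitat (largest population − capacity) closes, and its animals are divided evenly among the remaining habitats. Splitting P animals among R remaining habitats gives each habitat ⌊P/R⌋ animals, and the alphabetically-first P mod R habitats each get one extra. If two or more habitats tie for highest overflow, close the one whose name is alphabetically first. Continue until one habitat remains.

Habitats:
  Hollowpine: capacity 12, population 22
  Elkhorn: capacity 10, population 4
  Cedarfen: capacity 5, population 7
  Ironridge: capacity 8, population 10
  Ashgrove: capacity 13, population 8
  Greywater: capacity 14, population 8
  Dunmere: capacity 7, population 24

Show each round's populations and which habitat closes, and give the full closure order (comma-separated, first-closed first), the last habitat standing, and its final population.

Closure order: Dunmere, Hollowpine, Cedarfen, Ironridge, Ashgrove, Elkhorn
Last habitat: Greywater with 83 animals

Round 1: Ashgrove=8 Cedarfen=7 Dunmere=24 Elkhorn=4 Greywater=8 Hollowpine=22 Ironridge=10 → close Dunmere (overflow 17)
  24÷6 = 4 each, +1 to first 0
Round 2: Ashgrove=12 Cedarfen=11 Elkhorn=8 Greywater=12 Hollowpine=26 Ironridge=14 → close Hollowpine (overflow 14)
  26÷5 = 5 each, +1 to first 1
Round 3: Ashgrove=18 Cedarfen=16 Elkhorn=13 Greywater=17 Ironridge=19 → close Cedarfen (overflow 11)
  16÷4 = 4 each, +1 to first 0
Round 4: Ashgrove=22 Elkhorn=17 Greywater=21 Ironridge=23 → close Ironridge (overflow 15)
  23÷3 = 7 each, +1 to first 2
Round 5: Ashgrove=30 Elkhorn=25 Greywater=28 → close Ashgrove (overflow 17)
  30÷2 = 15 each, +1 to first 0
Round 6: Elkhorn=40 Greywater=43 → close Elkhorn (overflow 30)
  40÷1 = 40 each, +1 to first 0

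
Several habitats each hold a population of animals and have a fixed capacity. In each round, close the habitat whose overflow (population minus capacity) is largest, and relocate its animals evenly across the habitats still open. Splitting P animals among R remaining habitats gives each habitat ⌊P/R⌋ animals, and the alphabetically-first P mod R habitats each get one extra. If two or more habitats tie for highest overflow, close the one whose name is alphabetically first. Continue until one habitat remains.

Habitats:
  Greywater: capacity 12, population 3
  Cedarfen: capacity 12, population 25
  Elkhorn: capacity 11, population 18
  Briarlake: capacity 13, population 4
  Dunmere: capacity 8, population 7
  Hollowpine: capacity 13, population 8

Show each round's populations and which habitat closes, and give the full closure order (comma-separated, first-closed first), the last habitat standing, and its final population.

Closure order: Cedarfen, Elkhorn, Dunmere, Hollowpine, Briarlake
Last habitat: Greywater with 65 animals

Round 1: Briarlake=4 Cedarfen=25 Dunmere=7 Elkhorn=18 Greywater=3 Hollowpine=8 → close Cedarfen (overflow 13)
  25÷5 = 5 each, +1 to first 0
Round 2: Briarlake=9 Dunmere=12 Elkhorn=23 Greywater=8 Hollowpine=13 → close Elkhorn (overflow 12)
  23÷4 = 5 each, +1 to first 3
Round 3: Briarlake=15 Dunmere=18 Greywater=14 Hollowpine=18 → close Dunmere (overflow 10)
  18÷3 = 6 each, +1 to first 0
Round 4: Briarlake=21 Greywater=20 Hollowpine=24 → close Hollowpine (overflow 11)
  24÷2 = 12 each, +1 to first 0
Round 5: Briarlake=33 Greywater=32 → close Briarlake (overflow 20)
  33÷1 = 33 each, +1 to first 0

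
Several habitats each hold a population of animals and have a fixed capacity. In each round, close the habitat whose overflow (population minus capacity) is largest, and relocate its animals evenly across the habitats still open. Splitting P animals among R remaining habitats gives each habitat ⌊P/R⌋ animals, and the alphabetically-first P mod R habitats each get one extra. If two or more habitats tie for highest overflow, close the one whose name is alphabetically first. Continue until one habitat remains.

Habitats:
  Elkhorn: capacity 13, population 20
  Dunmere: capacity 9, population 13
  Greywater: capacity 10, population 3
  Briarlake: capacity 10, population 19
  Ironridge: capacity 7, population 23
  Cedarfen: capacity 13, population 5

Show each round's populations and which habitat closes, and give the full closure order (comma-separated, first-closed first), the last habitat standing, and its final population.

Closure order: Ironridge, Briarlake, Elkhorn, Dunmere, Cedarfen
Last habitat: Greywater with 83 animals

Round 1: Briarlake=19 Cedarfen=5 Dunmere=13 Elkhorn=20 Greywater=3 Ironridge=23 → close Ironridge (overflow 16)
  23÷5 = 4 each, +1 to first 3
Round 2: Briarlake=24 Cedarfen=10 Dunmere=18 Elkhorn=24 Greywater=7 → close Briarlake (overflow 14)
  24÷4 = 6 each, +1 to first 0
Round 3: Cedarfen=16 Dunmere=24 Elkhorn=30 Greywater=13 → close Elkhorn (overflow 17)
  30÷3 = 10 each, +1 to first 0
Round 4: Cedarfen=26 Dunmere=34 Greywater=23 → close Dunmere (overflow 25)
  34÷2 = 17 each, +1 to first 0
Round 5: Cedarfen=43 Greywater=40 → close Cedarfen (overflow 30)
  43÷1 = 43 each, +1 to first 0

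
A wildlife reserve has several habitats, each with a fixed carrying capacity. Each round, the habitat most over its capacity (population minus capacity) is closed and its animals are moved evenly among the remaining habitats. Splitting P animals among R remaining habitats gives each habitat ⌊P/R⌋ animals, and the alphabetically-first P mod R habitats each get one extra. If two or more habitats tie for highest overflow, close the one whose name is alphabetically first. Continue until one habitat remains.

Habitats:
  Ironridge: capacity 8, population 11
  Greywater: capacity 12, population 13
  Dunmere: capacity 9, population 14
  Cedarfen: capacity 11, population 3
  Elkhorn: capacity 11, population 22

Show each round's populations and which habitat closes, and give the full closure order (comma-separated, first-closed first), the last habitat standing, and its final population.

Closure order: Elkhorn, Dunmere, Ironridge, Greywater
Last habitat: Cedarfen with 63 animals

Round 1: Cedarfen=3 Dunmere=14 Elkhorn=22 Greywater=13 Ironridge=11 → close Elkhorn (overflow 11)
  22÷4 = 5 each, +1 to first 2
Round 2: Cedarfen=9 Dunmere=20 Greywater=18 Ironridge=16 → close Dunmere (overflow 11)
  20÷3 = 6 each, +1 to first 2
Round 3: Cedarfen=16 Greywater=25 Ironridge=22 → close Ironridge (overflow 14)
  22÷2 = 11 each, +1 to first 0
Round 4: Cedarfen=27 Greywater=36 → close Greywater (overflow 24)
  36÷1 = 36 each, +1 to first 0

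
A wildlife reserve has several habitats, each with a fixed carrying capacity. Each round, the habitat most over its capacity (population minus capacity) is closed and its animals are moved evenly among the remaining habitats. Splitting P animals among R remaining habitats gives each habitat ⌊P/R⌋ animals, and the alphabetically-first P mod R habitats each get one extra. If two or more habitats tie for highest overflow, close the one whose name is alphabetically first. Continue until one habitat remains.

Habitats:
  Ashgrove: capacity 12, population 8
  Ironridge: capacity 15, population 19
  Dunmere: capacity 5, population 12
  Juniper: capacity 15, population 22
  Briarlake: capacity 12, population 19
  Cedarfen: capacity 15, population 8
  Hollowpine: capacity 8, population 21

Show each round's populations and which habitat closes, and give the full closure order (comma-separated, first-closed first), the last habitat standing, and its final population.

Round 1: Ashgrove=8 Briarlake=19 Cedarfen=8 Dunmere=12 Hollowpine=21 Ironridge=19 Juniper=22 → close Hollowpine (overflow 13)
  21÷6 = 3 each, +1 to first 3
Round 2: Ashgrove=12 Briarlake=23 Cedarfen=12 Dunmere=15 Ironridge=22 Juniper=25 → close Briarlake (overflow 11)
  23÷5 = 4 each, +1 to first 3
Round 3: Ashgrove=17 Cedarfen=17 Dunmere=20 Ironridge=26 Juniper=29 → close Dunmere (overflow 15)
  20÷4 = 5 each, +1 to first 0
Round 4: Ashgrove=22 Cedarfen=22 Ironridge=31 Juniper=34 → close Juniper (overflow 19)
  34÷3 = 11 each, +1 to first 1
Round 5: Ashgrove=34 Cedarfen=33 Ironridge=42 → close Ironridge (overflow 27)
  42÷2 = 21 each, +1 to first 0
Round 6: Ashgrove=55 Cedarfen=54 → close Ashgrove (overflow 43)
  55÷1 = 55 each, +1 to first 0

Closure order: Hollowpine, Briarlake, Dunmere, Juniper, Ironridge, Ashgrove
Last habitat: Cedarfen with 109 animals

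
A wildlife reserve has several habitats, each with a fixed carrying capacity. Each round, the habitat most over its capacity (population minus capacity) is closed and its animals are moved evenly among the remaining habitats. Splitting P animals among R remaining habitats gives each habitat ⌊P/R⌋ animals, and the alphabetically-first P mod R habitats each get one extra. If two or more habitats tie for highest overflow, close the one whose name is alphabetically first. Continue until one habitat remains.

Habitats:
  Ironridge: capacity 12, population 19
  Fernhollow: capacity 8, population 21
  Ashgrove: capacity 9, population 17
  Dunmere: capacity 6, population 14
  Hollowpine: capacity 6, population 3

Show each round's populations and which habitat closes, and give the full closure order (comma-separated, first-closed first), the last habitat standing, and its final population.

Closure order: Fernhollow, Ashgrove, Dunmere, Ironridge
Last habitat: Hollowpine with 74 animals

Round 1: Ashgrove=17 Dunmere=14 Fernhollow=21 Hollowpine=3 Ironridge=19 → close Fernhollow (overflow 13)
  21÷4 = 5 each, +1 to first 1
Round 2: Ashgrove=23 Dunmere=19 Hollowpine=8 Ironridge=24 → close Ashgrove (overflow 14)
  23÷3 = 7 each, +1 to first 2
Round 3: Dunmere=27 Hollowpine=16 Ironridge=31 → close Dunmere (overflow 21)
  27÷2 = 13 each, +1 to first 1
Round 4: Hollowpine=30 Ironridge=44 → close Ironridge (overflow 32)
  44÷1 = 44 each, +1 to first 0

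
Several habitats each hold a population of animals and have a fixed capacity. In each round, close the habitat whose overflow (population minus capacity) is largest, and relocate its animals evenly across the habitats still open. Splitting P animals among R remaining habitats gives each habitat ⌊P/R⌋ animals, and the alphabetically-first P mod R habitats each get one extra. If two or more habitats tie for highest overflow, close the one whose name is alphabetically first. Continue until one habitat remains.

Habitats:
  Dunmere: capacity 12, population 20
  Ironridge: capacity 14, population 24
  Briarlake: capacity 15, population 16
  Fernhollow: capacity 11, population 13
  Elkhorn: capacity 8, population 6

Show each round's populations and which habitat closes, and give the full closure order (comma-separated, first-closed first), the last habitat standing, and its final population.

Round 1: Briarlake=16 Dunmere=20 Elkhorn=6 Fernhollow=13 Ironridge=24 → close Ironridge (overflow 10)
  24÷4 = 6 each, +1 to first 0
Round 2: Briarlake=22 Dunmere=26 Elkhorn=12 Fernhollow=19 → close Dunmere (overflow 14)
  26÷3 = 8 each, +1 to first 2
Round 3: Briarlake=31 Elkhorn=21 Fernhollow=27 → close Briarlake (overflow 16)
  31÷2 = 15 each, +1 to first 1
Round 4: Elkhorn=37 Fernhollow=42 → close Fernhollow (overflow 31)
  42÷1 = 42 each, +1 to first 0

Closure order: Ironridge, Dunmere, Briarlake, Fernhollow
Last habitat: Elkhorn with 79 animals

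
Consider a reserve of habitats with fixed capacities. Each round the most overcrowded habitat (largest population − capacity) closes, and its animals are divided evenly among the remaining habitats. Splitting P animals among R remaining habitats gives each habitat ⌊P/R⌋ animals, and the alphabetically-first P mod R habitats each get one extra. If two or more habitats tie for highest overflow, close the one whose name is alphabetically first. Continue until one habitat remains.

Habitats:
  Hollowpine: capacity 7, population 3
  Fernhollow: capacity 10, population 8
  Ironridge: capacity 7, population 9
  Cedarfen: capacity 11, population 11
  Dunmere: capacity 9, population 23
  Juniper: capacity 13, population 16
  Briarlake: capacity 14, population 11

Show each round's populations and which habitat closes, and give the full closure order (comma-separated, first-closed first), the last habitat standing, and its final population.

Closure order: Dunmere, Ironridge, Juniper, Cedarfen, Briarlake, Fernhollow
Last habitat: Hollowpine with 81 animals

Round 1: Briarlake=11 Cedarfen=11 Dunmere=23 Fernhollow=8 Hollowpine=3 Ironridge=9 Juniper=16 → close Dunmere (overflow 14)
  23÷6 = 3 each, +1 to first 5
Round 2: Briarlake=15 Cedarfen=15 Fernhollow=12 Hollowpine=7 Ironridge=13 Juniper=19 → close Ironridge (overflow 6)
  13÷5 = 2 each, +1 to first 3
Round 3: Briarlake=18 Cedarfen=18 Fernhollow=15 Hollowpine=9 Juniper=21 → close Juniper (overflow 8)
  21÷4 = 5 each, +1 to first 1
Round 4: Briarlake=24 Cedarfen=23 Fernhollow=20 Hollowpine=14 → close Cedarfen (overflow 12)
  23÷3 = 7 each, +1 to first 2
Round 5: Briarlake=32 Fernhollow=28 Hollowpine=21 → close Briarlake (overflow 18)
  32÷2 = 16 each, +1 to first 0
Round 6: Fernhollow=44 Hollowpine=37 → close Fernhollow (overflow 34)
  44÷1 = 44 each, +1 to first 0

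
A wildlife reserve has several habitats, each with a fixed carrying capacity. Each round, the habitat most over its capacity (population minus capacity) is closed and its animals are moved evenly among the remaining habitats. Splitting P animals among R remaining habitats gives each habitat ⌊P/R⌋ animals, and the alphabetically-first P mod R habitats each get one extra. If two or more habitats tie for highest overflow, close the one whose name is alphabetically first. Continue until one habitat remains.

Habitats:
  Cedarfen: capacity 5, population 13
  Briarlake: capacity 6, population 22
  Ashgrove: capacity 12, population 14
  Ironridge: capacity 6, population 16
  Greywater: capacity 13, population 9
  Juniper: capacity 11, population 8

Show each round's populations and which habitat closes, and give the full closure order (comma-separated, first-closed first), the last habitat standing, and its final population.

Closure order: Briarlake, Ironridge, Cedarfen, Ashgrove, Greywater
Last habitat: Juniper with 82 animals

Round 1: Ashgrove=14 Briarlake=22 Cedarfen=13 Greywater=9 Ironridge=16 Juniper=8 → close Briarlake (overflow 16)
  22÷5 = 4 each, +1 to first 2
Round 2: Ashgrove=19 Cedarfen=18 Greywater=13 Ironridge=20 Juniper=12 → close Ironridge (overflow 14)
  20÷4 = 5 each, +1 to first 0
Round 3: Ashgrove=24 Cedarfen=23 Greywater=18 Juniper=17 → close Cedarfen (overflow 18)
  23÷3 = 7 each, +1 to first 2
Round 4: Ashgrove=32 Greywater=26 Juniper=24 → close Ashgrove (overflow 20)
  32÷2 = 16 each, +1 to first 0
Round 5: Greywater=42 Juniper=40 → close Greywater (overflow 29)
  42÷1 = 42 each, +1 to first 0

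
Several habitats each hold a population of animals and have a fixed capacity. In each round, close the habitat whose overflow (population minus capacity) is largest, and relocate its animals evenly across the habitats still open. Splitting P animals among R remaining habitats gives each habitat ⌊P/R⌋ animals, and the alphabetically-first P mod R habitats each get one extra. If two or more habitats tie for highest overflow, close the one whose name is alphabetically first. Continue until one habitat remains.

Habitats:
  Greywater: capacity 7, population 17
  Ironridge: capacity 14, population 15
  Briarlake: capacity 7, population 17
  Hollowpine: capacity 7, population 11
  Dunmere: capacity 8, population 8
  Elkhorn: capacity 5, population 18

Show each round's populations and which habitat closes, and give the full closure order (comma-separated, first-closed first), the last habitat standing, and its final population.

Closure order: Elkhorn, Briarlake, Greywater, Hollowpine, Dunmere
Last habitat: Ironridge with 86 animals

Round 1: Briarlake=17 Dunmere=8 Elkhorn=18 Greywater=17 Hollowpine=11 Ironridge=15 → close Elkhorn (overflow 13)
  18÷5 = 3 each, +1 to first 3
Round 2: Briarlake=21 Dunmere=12 Greywater=21 Hollowpine=14 Ironridge=18 → close Briarlake (overflow 14)
  21÷4 = 5 each, +1 to first 1
Round 3: Dunmere=18 Greywater=26 Hollowpine=19 Ironridge=23 → close Greywater (overflow 19)
  26÷3 = 8 each, +1 to first 2
Round 4: Dunmere=27 Hollowpine=28 Ironridge=31 → close Hollowpine (overflow 21)
  28÷2 = 14 each, +1 to first 0
Round 5: Dunmere=41 Ironridge=45 → close Dunmere (overflow 33)
  41÷1 = 41 each, +1 to first 0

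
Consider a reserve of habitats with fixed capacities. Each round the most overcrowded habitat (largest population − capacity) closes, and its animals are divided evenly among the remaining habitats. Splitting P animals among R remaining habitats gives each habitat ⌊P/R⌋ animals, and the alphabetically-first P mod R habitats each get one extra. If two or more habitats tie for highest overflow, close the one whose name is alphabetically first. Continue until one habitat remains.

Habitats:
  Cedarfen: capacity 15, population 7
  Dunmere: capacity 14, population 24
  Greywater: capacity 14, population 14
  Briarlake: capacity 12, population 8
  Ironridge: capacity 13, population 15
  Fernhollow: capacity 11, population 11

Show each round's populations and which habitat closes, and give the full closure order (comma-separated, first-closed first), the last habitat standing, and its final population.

Closure order: Dunmere, Ironridge, Fernhollow, Greywater, Briarlake
Last habitat: Cedarfen with 79 animals

Round 1: Briarlake=8 Cedarfen=7 Dunmere=24 Fernhollow=11 Greywater=14 Ironridge=15 → close Dunmere (overflow 10)
  24÷5 = 4 each, +1 to first 4
Round 2: Briarlake=13 Cedarfen=12 Fernhollow=16 Greywater=19 Ironridge=19 → close Ironridge (overflow 6)
  19÷4 = 4 each, +1 to first 3
Round 3: Briarlake=18 Cedarfen=17 Fernhollow=21 Greywater=23 → close Fernhollow (overflow 10)
  21÷3 = 7 each, +1 to first 0
Round 4: Briarlake=25 Cedarfen=24 Greywater=30 → close Greywater (overflow 16)
  30÷2 = 15 each, +1 to first 0
Round 5: Briarlake=40 Cedarfen=39 → close Briarlake (overflow 28)
  40÷1 = 40 each, +1 to first 0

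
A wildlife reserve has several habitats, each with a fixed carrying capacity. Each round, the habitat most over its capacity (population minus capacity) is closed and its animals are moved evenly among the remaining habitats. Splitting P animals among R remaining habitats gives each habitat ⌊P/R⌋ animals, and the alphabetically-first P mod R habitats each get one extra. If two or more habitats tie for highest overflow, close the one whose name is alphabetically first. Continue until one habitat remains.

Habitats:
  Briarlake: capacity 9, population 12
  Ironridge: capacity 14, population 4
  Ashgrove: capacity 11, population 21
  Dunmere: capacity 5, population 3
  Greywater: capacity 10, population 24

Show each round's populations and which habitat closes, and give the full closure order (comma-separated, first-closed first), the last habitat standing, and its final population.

Closure order: Greywater, Ashgrove, Briarlake, Dunmere
Last habitat: Ironridge with 64 animals

Round 1: Ashgrove=21 Briarlake=12 Dunmere=3 Greywater=24 Ironridge=4 → close Greywater (overflow 14)
  24÷4 = 6 each, +1 to first 0
Round 2: Ashgrove=27 Briarlake=18 Dunmere=9 Ironridge=10 → close Ashgrove (overflow 16)
  27÷3 = 9 each, +1 to first 0
Round 3: Briarlake=27 Dunmere=18 Ironridge=19 → close Briarlake (overflow 18)
  27÷2 = 13 each, +1 to first 1
Round 4: Dunmere=32 Ironridge=32 → close Dunmere (overflow 27)
  32÷1 = 32 each, +1 to first 0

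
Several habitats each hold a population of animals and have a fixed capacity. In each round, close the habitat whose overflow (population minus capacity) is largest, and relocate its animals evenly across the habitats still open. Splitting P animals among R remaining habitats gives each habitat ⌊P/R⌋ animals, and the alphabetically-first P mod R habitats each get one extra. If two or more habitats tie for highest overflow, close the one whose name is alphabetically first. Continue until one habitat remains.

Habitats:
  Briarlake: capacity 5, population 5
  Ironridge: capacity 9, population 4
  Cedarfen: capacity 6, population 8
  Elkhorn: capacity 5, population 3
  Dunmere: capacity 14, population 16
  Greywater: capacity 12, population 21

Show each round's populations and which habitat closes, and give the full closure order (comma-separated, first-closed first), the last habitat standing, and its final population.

Round 1: Briarlake=5 Cedarfen=8 Dunmere=16 Elkhorn=3 Greywater=21 Ironridge=4 → close Greywater (overflow 9)
  21÷5 = 4 each, +1 to first 1
Round 2: Briarlake=10 Cedarfen=12 Dunmere=20 Elkhorn=7 Ironridge=8 → close Cedarfen (overflow 6)
  12÷4 = 3 each, +1 to first 0
Round 3: Briarlake=13 Dunmere=23 Elkhorn=10 Ironridge=11 → close Dunmere (overflow 9)
  23÷3 = 7 each, +1 to first 2
Round 4: Briarlake=21 Elkhorn=18 Ironridge=18 → close Briarlake (overflow 16)
  21÷2 = 10 each, +1 to first 1
Round 5: Elkhorn=29 Ironridge=28 → close Elkhorn (overflow 24)
  29÷1 = 29 each, +1 to first 0

Closure order: Greywater, Cedarfen, Dunmere, Briarlake, Elkhorn
Last habitat: Ironridge with 57 animals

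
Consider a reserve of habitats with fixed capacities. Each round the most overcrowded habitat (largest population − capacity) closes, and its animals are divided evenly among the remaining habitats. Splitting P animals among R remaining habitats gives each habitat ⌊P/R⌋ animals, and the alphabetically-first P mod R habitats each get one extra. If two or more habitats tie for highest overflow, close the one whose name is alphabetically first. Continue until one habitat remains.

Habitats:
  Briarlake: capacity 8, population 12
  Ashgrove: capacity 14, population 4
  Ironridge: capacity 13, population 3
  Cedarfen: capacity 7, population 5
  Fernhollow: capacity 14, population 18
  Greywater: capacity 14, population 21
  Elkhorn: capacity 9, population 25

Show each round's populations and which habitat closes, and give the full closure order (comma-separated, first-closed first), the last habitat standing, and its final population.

Closure order: Elkhorn, Greywater, Briarlake, Fernhollow, Cedarfen, Ashgrove
Last habitat: Ironridge with 88 animals

Round 1: Ashgrove=4 Briarlake=12 Cedarfen=5 Elkhorn=25 Fernhollow=18 Greywater=21 Ironridge=3 → close Elkhorn (overflow 16)
  25÷6 = 4 each, +1 to first 1
Round 2: Ashgrove=9 Briarlake=16 Cedarfen=9 Fernhollow=22 Greywater=25 Ironridge=7 → close Greywater (overflow 11)
  25÷5 = 5 each, +1 to first 0
Round 3: Ashgrove=14 Briarlake=21 Cedarfen=14 Fernhollow=27 Ironridge=12 → close Briarlake (overflow 13)
  21÷4 = 5 each, +1 to first 1
Round 4: Ashgrove=20 Cedarfen=19 Fernhollow=32 Ironridge=17 → close Fernhollow (overflow 18)
  32÷3 = 10 each, +1 to first 2
Round 5: Ashgrove=31 Cedarfen=30 Ironridge=27 → close Cedarfen (overflow 23)
  30÷2 = 15 each, +1 to first 0
Round 6: Ashgrove=46 Ironridge=42 → close Ashgrove (overflow 32)
  46÷1 = 46 each, +1 to first 0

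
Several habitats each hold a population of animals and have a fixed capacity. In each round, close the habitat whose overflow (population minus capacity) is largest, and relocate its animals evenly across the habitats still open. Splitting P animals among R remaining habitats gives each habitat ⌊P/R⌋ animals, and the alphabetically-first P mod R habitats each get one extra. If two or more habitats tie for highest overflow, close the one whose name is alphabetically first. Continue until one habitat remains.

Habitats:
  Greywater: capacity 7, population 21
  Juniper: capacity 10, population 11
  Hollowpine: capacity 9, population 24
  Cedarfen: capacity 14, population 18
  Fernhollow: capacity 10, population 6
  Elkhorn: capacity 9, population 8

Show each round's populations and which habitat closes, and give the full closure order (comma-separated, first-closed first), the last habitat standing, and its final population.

Closure order: Hollowpine, Greywater, Cedarfen, Elkhorn, Juniper
Last habitat: Fernhollow with 88 animals

Round 1: Cedarfen=18 Elkhorn=8 Fernhollow=6 Greywater=21 Hollowpine=24 Juniper=11 → close Hollowpine (overflow 15)
  24÷5 = 4 each, +1 to first 4
Round 2: Cedarfen=23 Elkhorn=13 Fernhollow=11 Greywater=26 Juniper=15 → close Greywater (overflow 19)
  26÷4 = 6 each, +1 to first 2
Round 3: Cedarfen=30 Elkhorn=20 Fernhollow=17 Juniper=21 → close Cedarfen (overflow 16)
  30÷3 = 10 each, +1 to first 0
Round 4: Elkhorn=30 Fernhollow=27 Juniper=31 → close Elkhorn (overflow 21)
  30÷2 = 15 each, +1 to first 0
Round 5: Fernhollow=42 Juniper=46 → close Juniper (overflow 36)
  46÷1 = 46 each, +1 to first 0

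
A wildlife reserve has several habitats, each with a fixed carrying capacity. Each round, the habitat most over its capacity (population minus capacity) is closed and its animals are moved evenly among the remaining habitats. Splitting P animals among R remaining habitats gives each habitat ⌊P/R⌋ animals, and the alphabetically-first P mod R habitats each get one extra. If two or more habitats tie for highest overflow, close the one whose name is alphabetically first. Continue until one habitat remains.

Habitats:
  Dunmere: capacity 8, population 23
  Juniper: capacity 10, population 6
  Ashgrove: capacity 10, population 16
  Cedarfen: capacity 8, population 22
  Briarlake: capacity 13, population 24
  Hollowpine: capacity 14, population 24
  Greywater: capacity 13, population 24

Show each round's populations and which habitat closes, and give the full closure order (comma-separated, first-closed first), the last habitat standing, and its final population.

Round 1: Ashgrove=16 Briarlake=24 Cedarfen=22 Dunmere=23 Greywater=24 Hollowpine=24 Juniper=6 → close Dunmere (overflow 15)
  23÷6 = 3 each, +1 to first 5
Round 2: Ashgrove=20 Briarlake=28 Cedarfen=26 Greywater=28 Hollowpine=28 Juniper=9 → close Cedarfen (overflow 18)
  26÷5 = 5 each, +1 to first 1
Round 3: Ashgrove=26 Briarlake=33 Greywater=33 Hollowpine=33 Juniper=14 → close Briarlake (overflow 20)
  33÷4 = 8 each, +1 to first 1
Round 4: Ashgrove=35 Greywater=41 Hollowpine=41 Juniper=22 → close Greywater (overflow 28)
  41÷3 = 13 each, +1 to first 2
Round 5: Ashgrove=49 Hollowpine=55 Juniper=35 → close Hollowpine (overflow 41)
  55÷2 = 27 each, +1 to first 1
Round 6: Ashgrove=77 Juniper=62 → close Ashgrove (overflow 67)
  77÷1 = 77 each, +1 to first 0

Closure order: Dunmere, Cedarfen, Briarlake, Greywater, Hollowpine, Ashgrove
Last habitat: Juniper with 139 animals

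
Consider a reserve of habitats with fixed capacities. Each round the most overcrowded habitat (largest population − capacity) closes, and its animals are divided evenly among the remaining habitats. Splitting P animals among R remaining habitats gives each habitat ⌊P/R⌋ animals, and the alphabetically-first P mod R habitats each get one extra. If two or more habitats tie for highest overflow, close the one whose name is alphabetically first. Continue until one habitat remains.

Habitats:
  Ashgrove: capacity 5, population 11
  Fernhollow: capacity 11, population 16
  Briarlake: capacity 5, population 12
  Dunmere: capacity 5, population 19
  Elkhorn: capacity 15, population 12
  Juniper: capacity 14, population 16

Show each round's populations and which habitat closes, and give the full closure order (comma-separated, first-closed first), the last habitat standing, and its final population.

Round 1: Ashgrove=11 Briarlake=12 Dunmere=19 Elkhorn=12 Fernhollow=16 Juniper=16 → close Dunmere (overflow 14)
  19÷5 = 3 each, +1 to first 4
Round 2: Ashgrove=15 Briarlake=16 Elkhorn=16 Fernhollow=20 Juniper=19 → close Briarlake (overflow 11)
  16÷4 = 4 each, +1 to first 0
Round 3: Ashgrove=19 Elkhorn=20 Fernhollow=24 Juniper=23 → close Ashgrove (overflow 14)
  19÷3 = 6 each, +1 to first 1
Round 4: Elkhorn=27 Fernhollow=30 Juniper=29 → close Fernhollow (overflow 19)
  30÷2 = 15 each, +1 to first 0
Round 5: Elkhorn=42 Juniper=44 → close Juniper (overflow 30)
  44÷1 = 44 each, +1 to first 0

Closure order: Dunmere, Briarlake, Ashgrove, Fernhollow, Juniper
Last habitat: Elkhorn with 86 animals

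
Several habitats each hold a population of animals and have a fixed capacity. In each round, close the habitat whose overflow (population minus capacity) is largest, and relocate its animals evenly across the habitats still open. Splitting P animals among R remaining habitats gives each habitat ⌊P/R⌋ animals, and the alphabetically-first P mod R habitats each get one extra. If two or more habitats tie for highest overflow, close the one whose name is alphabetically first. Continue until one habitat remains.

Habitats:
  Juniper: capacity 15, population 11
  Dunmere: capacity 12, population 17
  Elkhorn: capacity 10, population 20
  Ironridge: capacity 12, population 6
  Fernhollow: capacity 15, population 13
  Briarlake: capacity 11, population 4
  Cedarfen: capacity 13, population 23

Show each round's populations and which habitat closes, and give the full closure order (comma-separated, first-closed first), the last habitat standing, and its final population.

Round 1: Briarlake=4 Cedarfen=23 Dunmere=17 Elkhorn=20 Fernhollow=13 Ironridge=6 Juniper=11 → close Cedarfen (overflow 10)
  23÷6 = 3 each, +1 to first 5
Round 2: Briarlake=8 Dunmere=21 Elkhorn=24 Fernhollow=17 Ironridge=10 Juniper=14 → close Elkhorn (overflow 14)
  24÷5 = 4 each, +1 to first 4
Round 3: Briarlake=13 Dunmere=26 Fernhollow=22 Ironridge=15 Juniper=18 → close Dunmere (overflow 14)
  26÷4 = 6 each, +1 to first 2
Round 4: Briarlake=20 Fernhollow=29 Ironridge=21 Juniper=24 → close Fernhollow (overflow 14)
  29÷3 = 9 each, +1 to first 2
Round 5: Briarlake=30 Ironridge=31 Juniper=33 → close Briarlake (overflow 19)
  30÷2 = 15 each, +1 to first 0
Round 6: Ironridge=46 Juniper=48 → close Ironridge (overflow 34)
  46÷1 = 46 each, +1 to first 0

Closure order: Cedarfen, Elkhorn, Dunmere, Fernhollow, Briarlake, Ironridge
Last habitat: Juniper with 94 animals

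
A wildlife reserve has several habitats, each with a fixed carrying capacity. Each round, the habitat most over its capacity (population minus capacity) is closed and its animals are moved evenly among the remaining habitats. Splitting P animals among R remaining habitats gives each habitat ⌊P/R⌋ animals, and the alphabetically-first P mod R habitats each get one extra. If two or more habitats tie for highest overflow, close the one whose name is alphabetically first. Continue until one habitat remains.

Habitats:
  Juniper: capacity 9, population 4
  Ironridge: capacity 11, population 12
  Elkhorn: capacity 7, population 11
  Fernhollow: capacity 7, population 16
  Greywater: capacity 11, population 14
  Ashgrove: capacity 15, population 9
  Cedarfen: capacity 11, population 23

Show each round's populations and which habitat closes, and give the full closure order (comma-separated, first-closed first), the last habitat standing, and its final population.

Round 1: Ashgrove=9 Cedarfen=23 Elkhorn=11 Fernhollow=16 Greywater=14 Ironridge=12 Juniper=4 → close Cedarfen (overflow 12)
  23÷6 = 3 each, +1 to first 5
Round 2: Ashgrove=13 Elkhorn=15 Fernhollow=20 Greywater=18 Ironridge=16 Juniper=7 → close Fernhollow (overflow 13)
  20÷5 = 4 each, +1 to first 0
Round 3: Ashgrove=17 Elkhorn=19 Greywater=22 Ironridge=20 Juniper=11 → close Elkhorn (overflow 12)
  19÷4 = 4 each, +1 to first 3
Round 4: Ashgrove=22 Greywater=27 Ironridge=25 Juniper=15 → close Greywater (overflow 16)
  27÷3 = 9 each, +1 to first 0
Round 5: Ashgrove=31 Ironridge=34 Juniper=24 → close Ironridge (overflow 23)
  34÷2 = 17 each, +1 to first 0
Round 6: Ashgrove=48 Juniper=41 → close Ashgrove (overflow 33)
  48÷1 = 48 each, +1 to first 0

Closure order: Cedarfen, Fernhollow, Elkhorn, Greywater, Ironridge, Ashgrove
Last habitat: Juniper with 89 animals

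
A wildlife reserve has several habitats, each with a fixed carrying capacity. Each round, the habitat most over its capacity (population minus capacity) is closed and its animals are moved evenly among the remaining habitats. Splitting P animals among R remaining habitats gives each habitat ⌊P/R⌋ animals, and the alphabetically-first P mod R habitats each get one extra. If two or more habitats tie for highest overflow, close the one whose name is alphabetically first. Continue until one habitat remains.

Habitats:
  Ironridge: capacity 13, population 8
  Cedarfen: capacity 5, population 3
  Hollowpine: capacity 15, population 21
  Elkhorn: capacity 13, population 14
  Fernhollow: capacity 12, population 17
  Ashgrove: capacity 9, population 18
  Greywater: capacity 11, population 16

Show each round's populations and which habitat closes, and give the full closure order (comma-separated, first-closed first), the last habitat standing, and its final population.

Closure order: Ashgrove, Hollowpine, Fernhollow, Greywater, Elkhorn, Cedarfen
Last habitat: Ironridge with 97 animals

Round 1: Ashgrove=18 Cedarfen=3 Elkhorn=14 Fernhollow=17 Greywater=16 Hollowpine=21 Ironridge=8 → close Ashgrove (overflow 9)
  18÷6 = 3 each, +1 to first 0
Round 2: Cedarfen=6 Elkhorn=17 Fernhollow=20 Greywater=19 Hollowpine=24 Ironridge=11 → close Hollowpine (overflow 9)
  24÷5 = 4 each, +1 to first 4
Round 3: Cedarfen=11 Elkhorn=22 Fernhollow=25 Greywater=24 Ironridge=15 → close Fernhollow (overflow 13)
  25÷4 = 6 each, +1 to first 1
Round 4: Cedarfen=18 Elkhorn=28 Greywater=30 Ironridge=21 → close Greywater (overflow 19)
  30÷3 = 10 each, +1 to first 0
Round 5: Cedarfen=28 Elkhorn=38 Ironridge=31 → close Elkhorn (overflow 25)
  38÷2 = 19 each, +1 to first 0
Round 6: Cedarfen=47 Ironridge=50 → close Cedarfen (overflow 42)
  47÷1 = 47 each, +1 to first 0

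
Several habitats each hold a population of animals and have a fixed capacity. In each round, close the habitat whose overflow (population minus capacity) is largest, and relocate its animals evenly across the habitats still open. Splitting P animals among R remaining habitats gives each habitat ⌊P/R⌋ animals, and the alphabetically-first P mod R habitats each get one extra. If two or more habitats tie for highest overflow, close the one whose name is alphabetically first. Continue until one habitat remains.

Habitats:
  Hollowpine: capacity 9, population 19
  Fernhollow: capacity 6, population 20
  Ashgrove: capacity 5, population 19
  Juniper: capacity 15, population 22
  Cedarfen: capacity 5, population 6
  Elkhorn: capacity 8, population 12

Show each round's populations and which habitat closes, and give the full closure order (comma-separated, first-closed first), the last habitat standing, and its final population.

Round 1: Ashgrove=19 Cedarfen=6 Elkhorn=12 Fernhollow=20 Hollowpine=19 Juniper=22 → close Ashgrove (overflow 14)
  19÷5 = 3 each, +1 to first 4
Round 2: Cedarfen=10 Elkhorn=16 Fernhollow=24 Hollowpine=23 Juniper=25 → close Fernhollow (overflow 18)
  24÷4 = 6 each, +1 to first 0
Round 3: Cedarfen=16 Elkhorn=22 Hollowpine=29 Juniper=31 → close Hollowpine (overflow 20)
  29÷3 = 9 each, +1 to first 2
Round 4: Cedarfen=26 Elkhorn=32 Juniper=40 → close Juniper (overflow 25)
  40÷2 = 20 each, +1 to first 0
Round 5: Cedarfen=46 Elkhorn=52 → close Elkhorn (overflow 44)
  52÷1 = 52 each, +1 to first 0

Closure order: Ashgrove, Fernhollow, Hollowpine, Juniper, Elkhorn
Last habitat: Cedarfen with 98 animals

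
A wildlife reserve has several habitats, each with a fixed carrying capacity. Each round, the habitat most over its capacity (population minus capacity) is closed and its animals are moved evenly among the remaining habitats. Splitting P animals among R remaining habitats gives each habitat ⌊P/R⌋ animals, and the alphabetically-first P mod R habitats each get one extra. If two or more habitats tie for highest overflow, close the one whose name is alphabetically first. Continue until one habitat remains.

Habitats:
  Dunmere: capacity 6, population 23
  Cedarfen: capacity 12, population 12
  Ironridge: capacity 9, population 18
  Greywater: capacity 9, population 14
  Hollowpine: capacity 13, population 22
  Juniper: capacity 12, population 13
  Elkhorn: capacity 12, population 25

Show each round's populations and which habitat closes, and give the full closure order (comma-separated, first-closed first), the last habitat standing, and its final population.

Round 1: Cedarfen=12 Dunmere=23 Elkhorn=25 Greywater=14 Hollowpine=22 Ironridge=18 Juniper=13 → close Dunmere (overflow 17)
  23÷6 = 3 each, +1 to first 5
Round 2: Cedarfen=16 Elkhorn=29 Greywater=18 Hollowpine=26 Ironridge=22 Juniper=16 → close Elkhorn (overflow 17)
  29÷5 = 5 each, +1 to first 4
Round 3: Cedarfen=22 Greywater=24 Hollowpine=32 Ironridge=28 Juniper=21 → close Hollowpine (overflow 19)
  32÷4 = 8 each, +1 to first 0
Round 4: Cedarfen=30 Greywater=32 Ironridge=36 Juniper=29 → close Ironridge (overflow 27)
  36÷3 = 12 each, +1 to first 0
Round 5: Cedarfen=42 Greywater=44 Juniper=41 → close Greywater (overflow 35)
  44÷2 = 22 each, +1 to first 0
Round 6: Cedarfen=64 Juniper=63 → close Cedarfen (overflow 52)
  64÷1 = 64 each, +1 to first 0

Closure order: Dunmere, Elkhorn, Hollowpine, Ironridge, Greywater, Cedarfen
Last habitat: Juniper with 127 animals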